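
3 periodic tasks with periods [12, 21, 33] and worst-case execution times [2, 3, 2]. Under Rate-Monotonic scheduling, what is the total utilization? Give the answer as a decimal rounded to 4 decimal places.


Compute individual utilizations (exact fractions):
  Task 1: C/T = 2/12 = 1/6 (approx. 0.1667)
  Task 2: C/T = 3/21 = 1/7 (approx. 0.1429)
  Task 3: C/T = 2/33 (approx. 0.0606)
Total utilization U = 1/6 + 1/7 + 2/33 = 57/154
Rounded to 4 decimal places: U = 0.3701
RM (Liu & Layland) bound for 3 tasks = 0.779763; compare with U = 57/154 (approx. 0.370130)
U <= bound, so schedulable by RM sufficient condition.

0.3701


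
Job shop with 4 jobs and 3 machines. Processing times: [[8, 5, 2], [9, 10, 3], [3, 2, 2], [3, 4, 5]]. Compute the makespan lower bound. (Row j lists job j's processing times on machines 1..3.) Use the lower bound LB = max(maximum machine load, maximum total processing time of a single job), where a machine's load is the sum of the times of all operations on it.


Machine loads:
  Machine 1: 8 + 9 + 3 + 3 = 23
  Machine 2: 5 + 10 + 2 + 4 = 21
  Machine 3: 2 + 3 + 2 + 5 = 12
Max machine load = 23
Job totals:
  Job 1: 15
  Job 2: 22
  Job 3: 7
  Job 4: 12
Max job total = 22
Lower bound = max(23, 22) = 23

23


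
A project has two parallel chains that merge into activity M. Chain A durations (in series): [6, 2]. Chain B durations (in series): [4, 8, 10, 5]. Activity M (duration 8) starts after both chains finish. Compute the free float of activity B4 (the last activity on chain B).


ES(B4) = sum of predecessors on chain B = 22
EF(B4) = ES + duration = 22 + 5 = 27
Successor of B4 is M. ES(M) = max(sum(A), sum(B)) = max(8, 27) = 27
Free float = ES(successor) - EF(current) = 27 - 27 = 0

0


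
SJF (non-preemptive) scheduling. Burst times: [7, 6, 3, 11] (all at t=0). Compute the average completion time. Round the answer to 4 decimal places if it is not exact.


SJF order (ascending): [3, 6, 7, 11]
Completion times:
  Job 1: burst=3, C=3
  Job 2: burst=6, C=9
  Job 3: burst=7, C=16
  Job 4: burst=11, C=27
Average completion = 55/4 = 13.75

13.75


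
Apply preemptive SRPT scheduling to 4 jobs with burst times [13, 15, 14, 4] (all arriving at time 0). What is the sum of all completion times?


Since all jobs arrive at t=0, SRPT equals SPT ordering.
SPT order: [4, 13, 14, 15]
Completion times:
  Job 1: p=4, C=4
  Job 2: p=13, C=17
  Job 3: p=14, C=31
  Job 4: p=15, C=46
Total completion time = 4 + 17 + 31 + 46 = 98

98


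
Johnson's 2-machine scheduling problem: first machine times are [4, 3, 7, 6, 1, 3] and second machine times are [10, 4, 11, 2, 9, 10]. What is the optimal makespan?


Apply Johnson's rule:
  Group 1 (a <= b): [(5, 1, 9), (2, 3, 4), (6, 3, 10), (1, 4, 10), (3, 7, 11)]
  Group 2 (a > b): [(4, 6, 2)]
Optimal job order: [5, 2, 6, 1, 3, 4]
Schedule:
  Job 5: M1 done at 1, M2 done at 10
  Job 2: M1 done at 4, M2 done at 14
  Job 6: M1 done at 7, M2 done at 24
  Job 1: M1 done at 11, M2 done at 34
  Job 3: M1 done at 18, M2 done at 45
  Job 4: M1 done at 24, M2 done at 47
Makespan = 47

47


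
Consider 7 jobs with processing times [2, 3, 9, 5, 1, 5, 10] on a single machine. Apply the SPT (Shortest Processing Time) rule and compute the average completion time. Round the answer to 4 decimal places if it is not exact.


Sort jobs by processing time (SPT order): [1, 2, 3, 5, 5, 9, 10]
Compute completion times sequentially:
  Job 1: processing = 1, completes at 1
  Job 2: processing = 2, completes at 3
  Job 3: processing = 3, completes at 6
  Job 4: processing = 5, completes at 11
  Job 5: processing = 5, completes at 16
  Job 6: processing = 9, completes at 25
  Job 7: processing = 10, completes at 35
Sum of completion times = 97
Average completion time = 97/7 = 13.8571

13.8571


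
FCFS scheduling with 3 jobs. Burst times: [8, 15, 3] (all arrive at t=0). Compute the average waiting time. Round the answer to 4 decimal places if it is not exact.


FCFS order (as given): [8, 15, 3]
Waiting times:
  Job 1: wait = 0
  Job 2: wait = 8
  Job 3: wait = 23
Sum of waiting times = 31
Average waiting time = 31/3 = 10.3333

10.3333


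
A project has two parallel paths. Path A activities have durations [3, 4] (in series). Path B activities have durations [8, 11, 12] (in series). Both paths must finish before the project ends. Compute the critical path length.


Path A total = 3 + 4 = 7
Path B total = 8 + 11 + 12 = 31
Critical path = longest path = max(7, 31) = 31

31


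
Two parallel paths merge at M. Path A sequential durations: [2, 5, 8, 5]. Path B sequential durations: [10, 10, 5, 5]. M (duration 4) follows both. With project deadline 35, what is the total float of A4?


Forward pass: ES(A4) = sum of predecessors on chain A = 15
EF = ES + duration = 15 + 5 = 20
Backward pass: LF(M) = deadline = 35; LS(M) = 35 - 4 = 31
LF(A4) = LS(M) - sum(successors on chain A) = 31 - 0 = 31
LS = LF - duration = 31 - 5 = 26
Total float = LS - ES = 26 - 15 = 11

11


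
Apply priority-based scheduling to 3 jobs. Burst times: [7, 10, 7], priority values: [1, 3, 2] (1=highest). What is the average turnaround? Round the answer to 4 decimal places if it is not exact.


Sort by priority (ascending = highest first):
Order: [(1, 7), (2, 7), (3, 10)]
Completion times:
  Priority 1, burst=7, C=7
  Priority 2, burst=7, C=14
  Priority 3, burst=10, C=24
Average turnaround = 45/3 = 15.0

15.0


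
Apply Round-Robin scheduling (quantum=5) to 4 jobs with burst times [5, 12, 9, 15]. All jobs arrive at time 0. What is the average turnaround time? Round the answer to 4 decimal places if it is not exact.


Time quantum = 5
Execution trace:
  J1 runs 5 units, time = 5
  J2 runs 5 units, time = 10
  J3 runs 5 units, time = 15
  J4 runs 5 units, time = 20
  J2 runs 5 units, time = 25
  J3 runs 4 units, time = 29
  J4 runs 5 units, time = 34
  J2 runs 2 units, time = 36
  J4 runs 5 units, time = 41
Finish times: [5, 36, 29, 41]
Average turnaround = 111/4 = 27.75

27.75


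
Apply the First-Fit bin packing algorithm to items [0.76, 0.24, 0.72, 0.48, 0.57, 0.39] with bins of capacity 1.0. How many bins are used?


Place items sequentially using First-Fit:
  Item 0.76 -> new Bin 1
  Item 0.24 -> Bin 1 (now 1.0)
  Item 0.72 -> new Bin 2
  Item 0.48 -> new Bin 3
  Item 0.57 -> new Bin 4
  Item 0.39 -> Bin 3 (now 0.87)
Total bins used = 4

4


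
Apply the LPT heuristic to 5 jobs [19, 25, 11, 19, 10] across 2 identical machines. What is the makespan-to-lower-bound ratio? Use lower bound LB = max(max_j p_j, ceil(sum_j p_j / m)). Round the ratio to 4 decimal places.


LPT order: [25, 19, 19, 11, 10]
Machine loads after assignment: [46, 38]
LPT makespan = 46
Lower bound = max(max_job, ceil(total/2)) = max(25, 42) = 42
Ratio = 46 / 42 = 1.0952

1.0952


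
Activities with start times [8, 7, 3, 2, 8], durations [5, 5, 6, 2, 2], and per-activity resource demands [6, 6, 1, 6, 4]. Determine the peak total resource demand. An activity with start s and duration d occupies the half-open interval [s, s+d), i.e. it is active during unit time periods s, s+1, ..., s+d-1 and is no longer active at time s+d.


Each activity i is active on [start_i, start_i + duration_i).
Compute total resource usage per time slot:
  t=0: active resources = [], total = 0
  t=1: active resources = [], total = 0
  t=2: active resources = [6], total = 6
  t=3: active resources = [1, 6], total = 7
  t=4: active resources = [1], total = 1
  t=5: active resources = [1], total = 1
  t=6: active resources = [1], total = 1
  t=7: active resources = [6, 1], total = 7
  t=8: active resources = [6, 6, 1, 4], total = 17
  t=9: active resources = [6, 6, 4], total = 16
  t=10: active resources = [6, 6], total = 12
  t=11: active resources = [6, 6], total = 12
  t=12: active resources = [6], total = 6
Peak resource demand = 17

17


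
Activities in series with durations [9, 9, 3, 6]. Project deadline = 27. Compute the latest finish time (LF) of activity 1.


LF(activity 1) = deadline - sum of successor durations
Successors: activities 2 through 4 with durations [9, 3, 6]
Sum of successor durations = 18
LF = 27 - 18 = 9

9


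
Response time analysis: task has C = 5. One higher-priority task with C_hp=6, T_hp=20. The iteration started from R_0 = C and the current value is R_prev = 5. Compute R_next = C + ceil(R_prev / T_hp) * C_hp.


R_next = C + ceil(R_prev / T_hp) * C_hp
ceil(5 / 20) = ceil(0.25) = 1
Interference = 1 * 6 = 6
R_next = 5 + 6 = 11

11


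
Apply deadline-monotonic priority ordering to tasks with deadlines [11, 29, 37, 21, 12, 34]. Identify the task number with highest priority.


Sort tasks by relative deadline (ascending):
  Task 1: deadline = 11
  Task 5: deadline = 12
  Task 4: deadline = 21
  Task 2: deadline = 29
  Task 6: deadline = 34
  Task 3: deadline = 37
Priority order (highest first): [1, 5, 4, 2, 6, 3]
Highest priority task = 1

1


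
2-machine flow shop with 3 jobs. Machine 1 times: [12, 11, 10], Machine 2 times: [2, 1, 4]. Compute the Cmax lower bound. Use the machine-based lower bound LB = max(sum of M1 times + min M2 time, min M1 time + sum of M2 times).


LB1 = sum(M1 times) + min(M2 times) = 33 + 1 = 34
LB2 = min(M1 times) + sum(M2 times) = 10 + 7 = 17
Lower bound = max(LB1, LB2) = max(34, 17) = 34

34


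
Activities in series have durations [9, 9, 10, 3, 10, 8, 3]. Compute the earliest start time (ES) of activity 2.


Activity 2 starts after activities 1 through 1 complete.
Predecessor durations: [9]
ES = 9 = 9

9


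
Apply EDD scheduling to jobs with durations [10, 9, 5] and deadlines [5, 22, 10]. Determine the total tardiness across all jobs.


Sort by due date (EDD order): [(10, 5), (5, 10), (9, 22)]
Compute completion times and tardiness:
  Job 1: p=10, d=5, C=10, tardiness=max(0,10-5)=5
  Job 2: p=5, d=10, C=15, tardiness=max(0,15-10)=5
  Job 3: p=9, d=22, C=24, tardiness=max(0,24-22)=2
Total tardiness = 12

12


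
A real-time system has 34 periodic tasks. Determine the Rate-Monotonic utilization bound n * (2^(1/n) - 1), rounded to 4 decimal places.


Compute 2^(1/34) = 1.0205959096
Subtract 1: 1.0205959096 - 1 = 0.0205959096
Multiply by n: 34 * 0.0205959096 = 0.7002609264
Round to 4 dp: 0.7003

0.7003


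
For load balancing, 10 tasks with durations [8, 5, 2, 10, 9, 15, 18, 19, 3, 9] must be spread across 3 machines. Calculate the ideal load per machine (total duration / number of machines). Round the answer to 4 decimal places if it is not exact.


Total processing time = 8 + 5 + 2 + 10 + 9 + 15 + 18 + 19 + 3 + 9 = 98
Number of machines = 3
Ideal balanced load = 98 / 3 = 32.6667

32.6667


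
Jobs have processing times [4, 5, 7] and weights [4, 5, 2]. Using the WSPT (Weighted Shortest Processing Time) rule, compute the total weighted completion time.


Compute p/w ratios and sort ascending (WSPT): [(4, 4), (5, 5), (7, 2)]
Compute weighted completion times:
  Job (p=4,w=4): C=4, w*C=4*4=16
  Job (p=5,w=5): C=9, w*C=5*9=45
  Job (p=7,w=2): C=16, w*C=2*16=32
Total weighted completion time = 93

93


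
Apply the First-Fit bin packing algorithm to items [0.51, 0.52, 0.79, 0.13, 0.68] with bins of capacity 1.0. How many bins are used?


Place items sequentially using First-Fit:
  Item 0.51 -> new Bin 1
  Item 0.52 -> new Bin 2
  Item 0.79 -> new Bin 3
  Item 0.13 -> Bin 1 (now 0.64)
  Item 0.68 -> new Bin 4
Total bins used = 4

4


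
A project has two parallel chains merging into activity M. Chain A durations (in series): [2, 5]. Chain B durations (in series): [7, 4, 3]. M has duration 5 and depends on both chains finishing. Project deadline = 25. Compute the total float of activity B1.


Forward pass: ES(B1) = sum of predecessors on chain B = 0
EF = ES + duration = 0 + 7 = 7
Backward pass: LF(M) = deadline = 25; LS(M) = 25 - 5 = 20
LF(B1) = LS(M) - sum(successors on chain B) = 20 - 7 = 13
LS = LF - duration = 13 - 7 = 6
Total float = LS - ES = 6 - 0 = 6

6


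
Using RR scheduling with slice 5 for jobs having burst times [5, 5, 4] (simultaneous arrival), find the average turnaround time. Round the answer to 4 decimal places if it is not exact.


Time quantum = 5
Execution trace:
  J1 runs 5 units, time = 5
  J2 runs 5 units, time = 10
  J3 runs 4 units, time = 14
Finish times: [5, 10, 14]
Average turnaround = 29/3 = 9.6667

9.6667


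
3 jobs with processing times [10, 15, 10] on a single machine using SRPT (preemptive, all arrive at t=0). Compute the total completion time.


Since all jobs arrive at t=0, SRPT equals SPT ordering.
SPT order: [10, 10, 15]
Completion times:
  Job 1: p=10, C=10
  Job 2: p=10, C=20
  Job 3: p=15, C=35
Total completion time = 10 + 20 + 35 = 65

65


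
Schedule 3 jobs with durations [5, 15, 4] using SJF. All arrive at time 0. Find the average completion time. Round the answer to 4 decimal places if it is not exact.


SJF order (ascending): [4, 5, 15]
Completion times:
  Job 1: burst=4, C=4
  Job 2: burst=5, C=9
  Job 3: burst=15, C=24
Average completion = 37/3 = 12.3333

12.3333


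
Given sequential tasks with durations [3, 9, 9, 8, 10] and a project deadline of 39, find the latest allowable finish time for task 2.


LF(activity 2) = deadline - sum of successor durations
Successors: activities 3 through 5 with durations [9, 8, 10]
Sum of successor durations = 27
LF = 39 - 27 = 12

12


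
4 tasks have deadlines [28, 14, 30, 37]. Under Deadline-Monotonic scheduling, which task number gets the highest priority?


Sort tasks by relative deadline (ascending):
  Task 2: deadline = 14
  Task 1: deadline = 28
  Task 3: deadline = 30
  Task 4: deadline = 37
Priority order (highest first): [2, 1, 3, 4]
Highest priority task = 2

2


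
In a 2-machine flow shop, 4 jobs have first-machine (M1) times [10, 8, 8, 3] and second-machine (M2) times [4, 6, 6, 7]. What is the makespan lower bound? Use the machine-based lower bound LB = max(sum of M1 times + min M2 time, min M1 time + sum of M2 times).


LB1 = sum(M1 times) + min(M2 times) = 29 + 4 = 33
LB2 = min(M1 times) + sum(M2 times) = 3 + 23 = 26
Lower bound = max(LB1, LB2) = max(33, 26) = 33

33


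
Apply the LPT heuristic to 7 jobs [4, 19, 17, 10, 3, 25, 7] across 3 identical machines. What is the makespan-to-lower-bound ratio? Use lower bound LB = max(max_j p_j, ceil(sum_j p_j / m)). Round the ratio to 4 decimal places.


LPT order: [25, 19, 17, 10, 7, 4, 3]
Machine loads after assignment: [29, 29, 27]
LPT makespan = 29
Lower bound = max(max_job, ceil(total/3)) = max(25, 29) = 29
Ratio = 29 / 29 = 1.0

1.0


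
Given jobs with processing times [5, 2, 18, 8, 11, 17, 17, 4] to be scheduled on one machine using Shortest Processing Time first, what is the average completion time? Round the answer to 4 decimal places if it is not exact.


Sort jobs by processing time (SPT order): [2, 4, 5, 8, 11, 17, 17, 18]
Compute completion times sequentially:
  Job 1: processing = 2, completes at 2
  Job 2: processing = 4, completes at 6
  Job 3: processing = 5, completes at 11
  Job 4: processing = 8, completes at 19
  Job 5: processing = 11, completes at 30
  Job 6: processing = 17, completes at 47
  Job 7: processing = 17, completes at 64
  Job 8: processing = 18, completes at 82
Sum of completion times = 261
Average completion time = 261/8 = 32.625

32.625


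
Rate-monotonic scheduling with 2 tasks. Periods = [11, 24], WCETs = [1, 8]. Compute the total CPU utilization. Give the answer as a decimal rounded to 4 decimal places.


Compute individual utilizations (exact fractions):
  Task 1: C/T = 1/11 (approx. 0.0909)
  Task 2: C/T = 8/24 = 1/3 (approx. 0.3333)
Total utilization U = 1/11 + 1/3 = 14/33
Rounded to 4 decimal places: U = 0.4242
RM (Liu & Layland) bound for 2 tasks = 0.828427; compare with U = 14/33 (approx. 0.424242)
U <= bound, so schedulable by RM sufficient condition.

0.4242


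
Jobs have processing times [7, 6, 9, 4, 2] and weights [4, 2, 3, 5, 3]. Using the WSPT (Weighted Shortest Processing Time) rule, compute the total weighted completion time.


Compute p/w ratios and sort ascending (WSPT): [(2, 3), (4, 5), (7, 4), (6, 2), (9, 3)]
Compute weighted completion times:
  Job (p=2,w=3): C=2, w*C=3*2=6
  Job (p=4,w=5): C=6, w*C=5*6=30
  Job (p=7,w=4): C=13, w*C=4*13=52
  Job (p=6,w=2): C=19, w*C=2*19=38
  Job (p=9,w=3): C=28, w*C=3*28=84
Total weighted completion time = 210

210


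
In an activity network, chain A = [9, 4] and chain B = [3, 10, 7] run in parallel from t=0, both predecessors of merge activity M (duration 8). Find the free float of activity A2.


ES(A2) = sum of predecessors on chain A = 9
EF(A2) = ES + duration = 9 + 4 = 13
Successor of A2 is M. ES(M) = max(sum(A), sum(B)) = max(13, 20) = 20
Free float = ES(successor) - EF(current) = 20 - 13 = 7

7


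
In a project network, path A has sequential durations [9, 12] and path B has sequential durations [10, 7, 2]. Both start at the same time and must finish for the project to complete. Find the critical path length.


Path A total = 9 + 12 = 21
Path B total = 10 + 7 + 2 = 19
Critical path = longest path = max(21, 19) = 21

21


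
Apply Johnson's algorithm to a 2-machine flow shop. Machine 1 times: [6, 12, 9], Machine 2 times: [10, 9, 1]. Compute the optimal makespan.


Apply Johnson's rule:
  Group 1 (a <= b): [(1, 6, 10)]
  Group 2 (a > b): [(2, 12, 9), (3, 9, 1)]
Optimal job order: [1, 2, 3]
Schedule:
  Job 1: M1 done at 6, M2 done at 16
  Job 2: M1 done at 18, M2 done at 27
  Job 3: M1 done at 27, M2 done at 28
Makespan = 28

28


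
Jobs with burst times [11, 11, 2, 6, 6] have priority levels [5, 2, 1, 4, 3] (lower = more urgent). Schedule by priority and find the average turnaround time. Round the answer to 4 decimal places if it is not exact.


Sort by priority (ascending = highest first):
Order: [(1, 2), (2, 11), (3, 6), (4, 6), (5, 11)]
Completion times:
  Priority 1, burst=2, C=2
  Priority 2, burst=11, C=13
  Priority 3, burst=6, C=19
  Priority 4, burst=6, C=25
  Priority 5, burst=11, C=36
Average turnaround = 95/5 = 19.0

19.0


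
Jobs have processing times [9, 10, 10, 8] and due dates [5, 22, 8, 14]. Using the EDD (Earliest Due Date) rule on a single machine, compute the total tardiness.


Sort by due date (EDD order): [(9, 5), (10, 8), (8, 14), (10, 22)]
Compute completion times and tardiness:
  Job 1: p=9, d=5, C=9, tardiness=max(0,9-5)=4
  Job 2: p=10, d=8, C=19, tardiness=max(0,19-8)=11
  Job 3: p=8, d=14, C=27, tardiness=max(0,27-14)=13
  Job 4: p=10, d=22, C=37, tardiness=max(0,37-22)=15
Total tardiness = 43

43


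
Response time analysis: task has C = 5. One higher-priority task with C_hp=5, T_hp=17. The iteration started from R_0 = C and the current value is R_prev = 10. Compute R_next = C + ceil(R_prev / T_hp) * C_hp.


R_next = C + ceil(R_prev / T_hp) * C_hp
ceil(10 / 17) = ceil(0.5882) = 1
Interference = 1 * 5 = 5
R_next = 5 + 5 = 10
R_next = R_prev, so the iteration has converged (response time = 10).

10


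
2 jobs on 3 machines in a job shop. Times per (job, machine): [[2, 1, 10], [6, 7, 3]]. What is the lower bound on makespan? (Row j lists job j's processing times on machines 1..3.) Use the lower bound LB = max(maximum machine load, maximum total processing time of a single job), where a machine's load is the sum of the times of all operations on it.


Machine loads:
  Machine 1: 2 + 6 = 8
  Machine 2: 1 + 7 = 8
  Machine 3: 10 + 3 = 13
Max machine load = 13
Job totals:
  Job 1: 13
  Job 2: 16
Max job total = 16
Lower bound = max(13, 16) = 16

16


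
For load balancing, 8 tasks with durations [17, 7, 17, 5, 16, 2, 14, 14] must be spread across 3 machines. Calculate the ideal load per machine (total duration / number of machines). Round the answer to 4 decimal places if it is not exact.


Total processing time = 17 + 7 + 17 + 5 + 16 + 2 + 14 + 14 = 92
Number of machines = 3
Ideal balanced load = 92 / 3 = 30.6667

30.6667


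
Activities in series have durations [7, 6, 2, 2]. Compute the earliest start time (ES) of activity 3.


Activity 3 starts after activities 1 through 2 complete.
Predecessor durations: [7, 6]
ES = 7 + 6 = 13

13


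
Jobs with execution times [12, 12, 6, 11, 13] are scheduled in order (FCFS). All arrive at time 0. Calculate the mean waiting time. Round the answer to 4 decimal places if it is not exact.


FCFS order (as given): [12, 12, 6, 11, 13]
Waiting times:
  Job 1: wait = 0
  Job 2: wait = 12
  Job 3: wait = 24
  Job 4: wait = 30
  Job 5: wait = 41
Sum of waiting times = 107
Average waiting time = 107/5 = 21.4

21.4


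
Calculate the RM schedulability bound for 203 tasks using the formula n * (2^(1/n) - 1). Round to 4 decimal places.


Compute 2^(1/203) = 1.0034203542
Subtract 1: 1.0034203542 - 1 = 0.0034203542
Multiply by n: 203 * 0.0034203542 = 0.6943319026
Round to 4 dp: 0.6943

0.6943


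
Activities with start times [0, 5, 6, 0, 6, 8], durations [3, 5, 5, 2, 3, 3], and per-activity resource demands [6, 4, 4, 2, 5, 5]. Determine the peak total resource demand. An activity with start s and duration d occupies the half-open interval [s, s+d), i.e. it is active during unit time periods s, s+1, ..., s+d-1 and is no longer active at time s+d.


Each activity i is active on [start_i, start_i + duration_i).
Compute total resource usage per time slot:
  t=0: active resources = [6, 2], total = 8
  t=1: active resources = [6, 2], total = 8
  t=2: active resources = [6], total = 6
  t=3: active resources = [], total = 0
  t=4: active resources = [], total = 0
  t=5: active resources = [4], total = 4
  t=6: active resources = [4, 4, 5], total = 13
  t=7: active resources = [4, 4, 5], total = 13
  t=8: active resources = [4, 4, 5, 5], total = 18
  t=9: active resources = [4, 4, 5], total = 13
  t=10: active resources = [4, 5], total = 9
Peak resource demand = 18

18


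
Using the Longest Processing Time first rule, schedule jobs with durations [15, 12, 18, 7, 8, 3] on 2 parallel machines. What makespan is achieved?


Sort jobs in decreasing order (LPT): [18, 15, 12, 8, 7, 3]
Assign each job to the least loaded machine:
  Machine 1: jobs [18, 8, 7], load = 33
  Machine 2: jobs [15, 12, 3], load = 30
Makespan = max load = 33

33


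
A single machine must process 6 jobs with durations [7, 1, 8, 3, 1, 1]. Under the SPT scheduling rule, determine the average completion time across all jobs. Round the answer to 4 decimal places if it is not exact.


Sort jobs by processing time (SPT order): [1, 1, 1, 3, 7, 8]
Compute completion times sequentially:
  Job 1: processing = 1, completes at 1
  Job 2: processing = 1, completes at 2
  Job 3: processing = 1, completes at 3
  Job 4: processing = 3, completes at 6
  Job 5: processing = 7, completes at 13
  Job 6: processing = 8, completes at 21
Sum of completion times = 46
Average completion time = 46/6 = 7.6667

7.6667


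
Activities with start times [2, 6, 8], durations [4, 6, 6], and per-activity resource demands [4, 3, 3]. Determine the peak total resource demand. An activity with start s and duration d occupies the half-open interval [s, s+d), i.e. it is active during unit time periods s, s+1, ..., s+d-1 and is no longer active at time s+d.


Each activity i is active on [start_i, start_i + duration_i).
Compute total resource usage per time slot:
  t=0: active resources = [], total = 0
  t=1: active resources = [], total = 0
  t=2: active resources = [4], total = 4
  t=3: active resources = [4], total = 4
  t=4: active resources = [4], total = 4
  t=5: active resources = [4], total = 4
  t=6: active resources = [3], total = 3
  t=7: active resources = [3], total = 3
  t=8: active resources = [3, 3], total = 6
  t=9: active resources = [3, 3], total = 6
  t=10: active resources = [3, 3], total = 6
  t=11: active resources = [3, 3], total = 6
  t=12: active resources = [3], total = 3
  t=13: active resources = [3], total = 3
Peak resource demand = 6

6


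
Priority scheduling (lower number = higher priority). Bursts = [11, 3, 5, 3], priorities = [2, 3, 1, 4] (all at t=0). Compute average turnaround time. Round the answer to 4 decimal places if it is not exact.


Sort by priority (ascending = highest first):
Order: [(1, 5), (2, 11), (3, 3), (4, 3)]
Completion times:
  Priority 1, burst=5, C=5
  Priority 2, burst=11, C=16
  Priority 3, burst=3, C=19
  Priority 4, burst=3, C=22
Average turnaround = 62/4 = 15.5

15.5


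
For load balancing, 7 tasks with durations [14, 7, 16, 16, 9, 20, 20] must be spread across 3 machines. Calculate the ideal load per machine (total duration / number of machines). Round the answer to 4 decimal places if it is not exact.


Total processing time = 14 + 7 + 16 + 16 + 9 + 20 + 20 = 102
Number of machines = 3
Ideal balanced load = 102 / 3 = 34.0

34.0


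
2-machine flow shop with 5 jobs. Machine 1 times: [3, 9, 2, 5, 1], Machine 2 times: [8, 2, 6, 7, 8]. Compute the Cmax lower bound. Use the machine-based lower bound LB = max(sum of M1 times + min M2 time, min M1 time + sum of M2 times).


LB1 = sum(M1 times) + min(M2 times) = 20 + 2 = 22
LB2 = min(M1 times) + sum(M2 times) = 1 + 31 = 32
Lower bound = max(LB1, LB2) = max(22, 32) = 32

32


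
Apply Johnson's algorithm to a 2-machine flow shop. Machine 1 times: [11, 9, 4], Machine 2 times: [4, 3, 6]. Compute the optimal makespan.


Apply Johnson's rule:
  Group 1 (a <= b): [(3, 4, 6)]
  Group 2 (a > b): [(1, 11, 4), (2, 9, 3)]
Optimal job order: [3, 1, 2]
Schedule:
  Job 3: M1 done at 4, M2 done at 10
  Job 1: M1 done at 15, M2 done at 19
  Job 2: M1 done at 24, M2 done at 27
Makespan = 27

27


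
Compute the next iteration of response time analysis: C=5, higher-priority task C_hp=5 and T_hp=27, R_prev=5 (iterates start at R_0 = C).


R_next = C + ceil(R_prev / T_hp) * C_hp
ceil(5 / 27) = ceil(0.1852) = 1
Interference = 1 * 5 = 5
R_next = 5 + 5 = 10

10


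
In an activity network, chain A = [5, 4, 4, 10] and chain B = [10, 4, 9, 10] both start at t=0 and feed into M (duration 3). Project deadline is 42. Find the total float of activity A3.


Forward pass: ES(A3) = sum of predecessors on chain A = 9
EF = ES + duration = 9 + 4 = 13
Backward pass: LF(M) = deadline = 42; LS(M) = 42 - 3 = 39
LF(A3) = LS(M) - sum(successors on chain A) = 39 - 10 = 29
LS = LF - duration = 29 - 4 = 25
Total float = LS - ES = 25 - 9 = 16

16


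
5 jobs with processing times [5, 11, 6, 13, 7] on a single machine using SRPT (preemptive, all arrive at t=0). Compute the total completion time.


Since all jobs arrive at t=0, SRPT equals SPT ordering.
SPT order: [5, 6, 7, 11, 13]
Completion times:
  Job 1: p=5, C=5
  Job 2: p=6, C=11
  Job 3: p=7, C=18
  Job 4: p=11, C=29
  Job 5: p=13, C=42
Total completion time = 5 + 11 + 18 + 29 + 42 = 105

105


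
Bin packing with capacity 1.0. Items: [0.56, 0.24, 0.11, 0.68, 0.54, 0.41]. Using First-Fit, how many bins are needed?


Place items sequentially using First-Fit:
  Item 0.56 -> new Bin 1
  Item 0.24 -> Bin 1 (now 0.8)
  Item 0.11 -> Bin 1 (now 0.91)
  Item 0.68 -> new Bin 2
  Item 0.54 -> new Bin 3
  Item 0.41 -> Bin 3 (now 0.95)
Total bins used = 3

3


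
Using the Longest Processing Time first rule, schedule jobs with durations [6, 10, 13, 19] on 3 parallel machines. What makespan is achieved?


Sort jobs in decreasing order (LPT): [19, 13, 10, 6]
Assign each job to the least loaded machine:
  Machine 1: jobs [19], load = 19
  Machine 2: jobs [13], load = 13
  Machine 3: jobs [10, 6], load = 16
Makespan = max load = 19

19


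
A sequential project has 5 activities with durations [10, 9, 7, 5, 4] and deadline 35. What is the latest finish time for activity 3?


LF(activity 3) = deadline - sum of successor durations
Successors: activities 4 through 5 with durations [5, 4]
Sum of successor durations = 9
LF = 35 - 9 = 26

26


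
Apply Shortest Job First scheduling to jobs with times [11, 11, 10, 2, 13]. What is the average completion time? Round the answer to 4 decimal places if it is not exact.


SJF order (ascending): [2, 10, 11, 11, 13]
Completion times:
  Job 1: burst=2, C=2
  Job 2: burst=10, C=12
  Job 3: burst=11, C=23
  Job 4: burst=11, C=34
  Job 5: burst=13, C=47
Average completion = 118/5 = 23.6

23.6


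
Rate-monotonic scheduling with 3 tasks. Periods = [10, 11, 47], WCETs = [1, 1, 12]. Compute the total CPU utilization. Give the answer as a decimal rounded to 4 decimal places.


Compute individual utilizations (exact fractions):
  Task 1: C/T = 1/10 (approx. 0.1)
  Task 2: C/T = 1/11 (approx. 0.0909)
  Task 3: C/T = 12/47 (approx. 0.2553)
Total utilization U = 1/10 + 1/11 + 12/47 = 2307/5170
Rounded to 4 decimal places: U = 0.4462
RM (Liu & Layland) bound for 3 tasks = 0.779763; compare with U = 2307/5170 (approx. 0.446228)
U <= bound, so schedulable by RM sufficient condition.

0.4462


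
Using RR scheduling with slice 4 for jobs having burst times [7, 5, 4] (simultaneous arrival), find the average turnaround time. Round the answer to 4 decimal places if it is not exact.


Time quantum = 4
Execution trace:
  J1 runs 4 units, time = 4
  J2 runs 4 units, time = 8
  J3 runs 4 units, time = 12
  J1 runs 3 units, time = 15
  J2 runs 1 units, time = 16
Finish times: [15, 16, 12]
Average turnaround = 43/3 = 14.3333

14.3333


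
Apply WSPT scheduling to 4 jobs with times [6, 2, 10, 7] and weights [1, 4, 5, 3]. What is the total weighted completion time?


Compute p/w ratios and sort ascending (WSPT): [(2, 4), (10, 5), (7, 3), (6, 1)]
Compute weighted completion times:
  Job (p=2,w=4): C=2, w*C=4*2=8
  Job (p=10,w=5): C=12, w*C=5*12=60
  Job (p=7,w=3): C=19, w*C=3*19=57
  Job (p=6,w=1): C=25, w*C=1*25=25
Total weighted completion time = 150

150


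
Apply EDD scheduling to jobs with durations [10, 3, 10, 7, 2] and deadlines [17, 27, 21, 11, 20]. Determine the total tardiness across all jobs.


Sort by due date (EDD order): [(7, 11), (10, 17), (2, 20), (10, 21), (3, 27)]
Compute completion times and tardiness:
  Job 1: p=7, d=11, C=7, tardiness=max(0,7-11)=0
  Job 2: p=10, d=17, C=17, tardiness=max(0,17-17)=0
  Job 3: p=2, d=20, C=19, tardiness=max(0,19-20)=0
  Job 4: p=10, d=21, C=29, tardiness=max(0,29-21)=8
  Job 5: p=3, d=27, C=32, tardiness=max(0,32-27)=5
Total tardiness = 13

13


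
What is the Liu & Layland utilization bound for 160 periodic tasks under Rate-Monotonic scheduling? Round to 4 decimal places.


Compute 2^(1/160) = 1.0043415673
Subtract 1: 1.0043415673 - 1 = 0.0043415673
Multiply by n: 160 * 0.0043415673 = 0.6946507680
Round to 4 dp: 0.6947

0.6947


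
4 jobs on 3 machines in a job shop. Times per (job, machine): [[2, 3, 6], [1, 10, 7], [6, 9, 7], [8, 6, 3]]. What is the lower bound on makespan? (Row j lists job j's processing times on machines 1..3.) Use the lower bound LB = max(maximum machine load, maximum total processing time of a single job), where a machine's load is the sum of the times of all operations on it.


Machine loads:
  Machine 1: 2 + 1 + 6 + 8 = 17
  Machine 2: 3 + 10 + 9 + 6 = 28
  Machine 3: 6 + 7 + 7 + 3 = 23
Max machine load = 28
Job totals:
  Job 1: 11
  Job 2: 18
  Job 3: 22
  Job 4: 17
Max job total = 22
Lower bound = max(28, 22) = 28

28


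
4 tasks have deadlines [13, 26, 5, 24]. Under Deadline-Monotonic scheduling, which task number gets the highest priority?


Sort tasks by relative deadline (ascending):
  Task 3: deadline = 5
  Task 1: deadline = 13
  Task 4: deadline = 24
  Task 2: deadline = 26
Priority order (highest first): [3, 1, 4, 2]
Highest priority task = 3

3


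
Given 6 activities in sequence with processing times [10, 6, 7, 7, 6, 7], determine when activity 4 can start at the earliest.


Activity 4 starts after activities 1 through 3 complete.
Predecessor durations: [10, 6, 7]
ES = 10 + 6 + 7 = 23

23


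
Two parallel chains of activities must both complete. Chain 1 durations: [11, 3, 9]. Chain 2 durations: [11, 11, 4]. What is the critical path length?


Path A total = 11 + 3 + 9 = 23
Path B total = 11 + 11 + 4 = 26
Critical path = longest path = max(23, 26) = 26

26


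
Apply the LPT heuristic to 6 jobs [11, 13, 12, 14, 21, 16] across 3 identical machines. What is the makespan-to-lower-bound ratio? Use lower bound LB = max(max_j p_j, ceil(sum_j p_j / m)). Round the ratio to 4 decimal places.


LPT order: [21, 16, 14, 13, 12, 11]
Machine loads after assignment: [32, 28, 27]
LPT makespan = 32
Lower bound = max(max_job, ceil(total/3)) = max(21, 29) = 29
Ratio = 32 / 29 = 1.1034

1.1034


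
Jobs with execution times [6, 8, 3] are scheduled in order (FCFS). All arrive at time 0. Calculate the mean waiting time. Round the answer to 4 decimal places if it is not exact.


FCFS order (as given): [6, 8, 3]
Waiting times:
  Job 1: wait = 0
  Job 2: wait = 6
  Job 3: wait = 14
Sum of waiting times = 20
Average waiting time = 20/3 = 6.6667

6.6667


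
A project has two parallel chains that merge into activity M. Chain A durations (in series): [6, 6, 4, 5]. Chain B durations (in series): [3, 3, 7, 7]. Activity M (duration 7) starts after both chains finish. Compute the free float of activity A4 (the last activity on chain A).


ES(A4) = sum of predecessors on chain A = 16
EF(A4) = ES + duration = 16 + 5 = 21
Successor of A4 is M. ES(M) = max(sum(A), sum(B)) = max(21, 20) = 21
Free float = ES(successor) - EF(current) = 21 - 21 = 0

0


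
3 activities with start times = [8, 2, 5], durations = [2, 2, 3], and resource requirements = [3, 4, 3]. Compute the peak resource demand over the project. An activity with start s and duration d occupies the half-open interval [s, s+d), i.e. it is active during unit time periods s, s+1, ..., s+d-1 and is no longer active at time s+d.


Each activity i is active on [start_i, start_i + duration_i).
Compute total resource usage per time slot:
  t=0: active resources = [], total = 0
  t=1: active resources = [], total = 0
  t=2: active resources = [4], total = 4
  t=3: active resources = [4], total = 4
  t=4: active resources = [], total = 0
  t=5: active resources = [3], total = 3
  t=6: active resources = [3], total = 3
  t=7: active resources = [3], total = 3
  t=8: active resources = [3], total = 3
  t=9: active resources = [3], total = 3
Peak resource demand = 4

4


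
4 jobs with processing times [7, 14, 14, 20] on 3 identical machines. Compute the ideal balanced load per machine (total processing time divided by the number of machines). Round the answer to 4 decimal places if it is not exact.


Total processing time = 7 + 14 + 14 + 20 = 55
Number of machines = 3
Ideal balanced load = 55 / 3 = 18.3333

18.3333


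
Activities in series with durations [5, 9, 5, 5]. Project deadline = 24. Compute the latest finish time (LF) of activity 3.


LF(activity 3) = deadline - sum of successor durations
Successors: activities 4 through 4 with durations [5]
Sum of successor durations = 5
LF = 24 - 5 = 19

19


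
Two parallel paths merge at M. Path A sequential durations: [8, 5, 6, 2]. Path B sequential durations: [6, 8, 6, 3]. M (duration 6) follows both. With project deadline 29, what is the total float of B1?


Forward pass: ES(B1) = sum of predecessors on chain B = 0
EF = ES + duration = 0 + 6 = 6
Backward pass: LF(M) = deadline = 29; LS(M) = 29 - 6 = 23
LF(B1) = LS(M) - sum(successors on chain B) = 23 - 17 = 6
LS = LF - duration = 6 - 6 = 0
Total float = LS - ES = 0 - 0 = 0

0


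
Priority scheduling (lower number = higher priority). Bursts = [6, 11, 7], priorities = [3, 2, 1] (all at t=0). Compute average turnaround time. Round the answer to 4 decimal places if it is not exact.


Sort by priority (ascending = highest first):
Order: [(1, 7), (2, 11), (3, 6)]
Completion times:
  Priority 1, burst=7, C=7
  Priority 2, burst=11, C=18
  Priority 3, burst=6, C=24
Average turnaround = 49/3 = 16.3333

16.3333


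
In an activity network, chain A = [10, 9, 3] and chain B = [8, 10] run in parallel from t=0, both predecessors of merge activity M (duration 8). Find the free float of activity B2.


ES(B2) = sum of predecessors on chain B = 8
EF(B2) = ES + duration = 8 + 10 = 18
Successor of B2 is M. ES(M) = max(sum(A), sum(B)) = max(22, 18) = 22
Free float = ES(successor) - EF(current) = 22 - 18 = 4

4


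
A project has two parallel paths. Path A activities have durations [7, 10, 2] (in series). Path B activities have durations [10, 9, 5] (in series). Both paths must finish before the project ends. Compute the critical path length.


Path A total = 7 + 10 + 2 = 19
Path B total = 10 + 9 + 5 = 24
Critical path = longest path = max(19, 24) = 24

24


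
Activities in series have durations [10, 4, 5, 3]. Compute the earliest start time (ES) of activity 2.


Activity 2 starts after activities 1 through 1 complete.
Predecessor durations: [10]
ES = 10 = 10

10


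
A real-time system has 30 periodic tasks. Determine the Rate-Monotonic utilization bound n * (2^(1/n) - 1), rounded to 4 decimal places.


Compute 2^(1/30) = 1.0233738920
Subtract 1: 1.0233738920 - 1 = 0.0233738920
Multiply by n: 30 * 0.0233738920 = 0.7012167600
Round to 4 dp: 0.7012

0.7012


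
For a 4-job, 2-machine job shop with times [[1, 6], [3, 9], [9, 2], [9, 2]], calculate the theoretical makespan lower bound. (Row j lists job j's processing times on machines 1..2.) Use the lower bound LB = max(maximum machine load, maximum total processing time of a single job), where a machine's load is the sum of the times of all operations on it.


Machine loads:
  Machine 1: 1 + 3 + 9 + 9 = 22
  Machine 2: 6 + 9 + 2 + 2 = 19
Max machine load = 22
Job totals:
  Job 1: 7
  Job 2: 12
  Job 3: 11
  Job 4: 11
Max job total = 12
Lower bound = max(22, 12) = 22

22


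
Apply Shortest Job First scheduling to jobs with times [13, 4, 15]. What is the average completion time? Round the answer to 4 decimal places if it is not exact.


SJF order (ascending): [4, 13, 15]
Completion times:
  Job 1: burst=4, C=4
  Job 2: burst=13, C=17
  Job 3: burst=15, C=32
Average completion = 53/3 = 17.6667

17.6667


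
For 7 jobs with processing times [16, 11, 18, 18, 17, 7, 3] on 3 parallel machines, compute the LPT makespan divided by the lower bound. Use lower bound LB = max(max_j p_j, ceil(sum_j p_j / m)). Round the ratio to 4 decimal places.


LPT order: [18, 18, 17, 16, 11, 7, 3]
Machine loads after assignment: [29, 28, 33]
LPT makespan = 33
Lower bound = max(max_job, ceil(total/3)) = max(18, 30) = 30
Ratio = 33 / 30 = 1.1

1.1


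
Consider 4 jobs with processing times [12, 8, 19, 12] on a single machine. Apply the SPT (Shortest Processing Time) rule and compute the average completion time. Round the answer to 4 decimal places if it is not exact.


Sort jobs by processing time (SPT order): [8, 12, 12, 19]
Compute completion times sequentially:
  Job 1: processing = 8, completes at 8
  Job 2: processing = 12, completes at 20
  Job 3: processing = 12, completes at 32
  Job 4: processing = 19, completes at 51
Sum of completion times = 111
Average completion time = 111/4 = 27.75

27.75


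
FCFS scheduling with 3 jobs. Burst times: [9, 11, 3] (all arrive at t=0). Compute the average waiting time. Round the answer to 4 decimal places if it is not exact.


FCFS order (as given): [9, 11, 3]
Waiting times:
  Job 1: wait = 0
  Job 2: wait = 9
  Job 3: wait = 20
Sum of waiting times = 29
Average waiting time = 29/3 = 9.6667

9.6667


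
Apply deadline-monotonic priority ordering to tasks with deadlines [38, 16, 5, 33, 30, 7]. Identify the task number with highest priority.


Sort tasks by relative deadline (ascending):
  Task 3: deadline = 5
  Task 6: deadline = 7
  Task 2: deadline = 16
  Task 5: deadline = 30
  Task 4: deadline = 33
  Task 1: deadline = 38
Priority order (highest first): [3, 6, 2, 5, 4, 1]
Highest priority task = 3

3


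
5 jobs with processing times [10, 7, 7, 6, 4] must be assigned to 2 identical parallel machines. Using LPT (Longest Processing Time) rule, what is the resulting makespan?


Sort jobs in decreasing order (LPT): [10, 7, 7, 6, 4]
Assign each job to the least loaded machine:
  Machine 1: jobs [10, 6], load = 16
  Machine 2: jobs [7, 7, 4], load = 18
Makespan = max load = 18

18


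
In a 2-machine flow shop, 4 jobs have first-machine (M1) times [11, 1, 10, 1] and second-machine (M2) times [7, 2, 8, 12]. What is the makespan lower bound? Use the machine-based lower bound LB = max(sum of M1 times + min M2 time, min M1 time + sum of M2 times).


LB1 = sum(M1 times) + min(M2 times) = 23 + 2 = 25
LB2 = min(M1 times) + sum(M2 times) = 1 + 29 = 30
Lower bound = max(LB1, LB2) = max(25, 30) = 30

30
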